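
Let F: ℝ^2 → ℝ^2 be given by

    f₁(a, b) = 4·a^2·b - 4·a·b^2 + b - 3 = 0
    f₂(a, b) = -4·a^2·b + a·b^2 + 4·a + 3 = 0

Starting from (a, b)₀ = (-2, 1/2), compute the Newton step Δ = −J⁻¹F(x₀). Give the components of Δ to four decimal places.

(1.4038, 0.2054)

At (-2, 1/2): F = (7.5000, -13.5000).
Jacobian J = [[8·a·b - 4·b^2, 4·a^2 - 8·a·b + 1], [-8·a·b + b^2 + 4, -4·a^2 + 2·a·b]].
At the point, J = [[-9.0000, 25.0000], [12.2500, -18.0000]] (det J = -144.2500).
Solving J·Δ = −F gives Δ = (1.4038, 0.2054).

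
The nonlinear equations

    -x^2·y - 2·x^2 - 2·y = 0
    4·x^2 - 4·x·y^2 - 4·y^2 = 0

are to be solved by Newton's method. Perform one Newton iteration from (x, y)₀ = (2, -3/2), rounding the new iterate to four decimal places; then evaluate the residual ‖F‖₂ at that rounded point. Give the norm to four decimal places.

At (2, -3/2): F = (1.0000, -11.0000).
Jacobian J = [[-2·x·y - 4·x, -x^2 - 2], [8·x - 4·y^2, -8·x·y - 8·y]].
At the point, J = [[-2.0000, -6.0000], [7.0000, 36.0000]] (det J = -30.0000).
Solving J·Δ = −F gives Δ = (-1.0000, 0.5000).
Then the next iterate is (x, y)₁ = (1.0000, -1.0000).
Re-evaluating at (1.0000, -1.0000): F = (1.0000, -4.0000), so ‖F‖₂ = 4.1231.

4.1231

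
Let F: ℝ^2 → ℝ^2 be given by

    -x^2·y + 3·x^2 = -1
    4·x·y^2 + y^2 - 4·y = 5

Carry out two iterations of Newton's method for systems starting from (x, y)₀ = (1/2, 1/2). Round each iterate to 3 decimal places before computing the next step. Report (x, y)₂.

(-0.420, -6.841)

At (1/2, 1/2): F = (1.625, -6.250).
Jacobian J = [[-2·x·y + 6·x, -x^2], [4·y^2, 8·x·y + 2·y - 4]].
At the point, J = [[2.500, -0.250], [1.000, -1.000]] (det J = -2.250).
Solving J·Δ = −F gives Δ = (-1.417, -7.667).
Then the next iterate is (x, y)₁ = (-0.917, -7.167).
Round to (-0.917, -7.167) and repeat: F = (9.54932, -113.37619), J = [[-18.64628, -0.84089], [205.46356, 34.24311]].
Δ = (0.497, 0.326), so (x, y)₂ = (-0.420, -6.841).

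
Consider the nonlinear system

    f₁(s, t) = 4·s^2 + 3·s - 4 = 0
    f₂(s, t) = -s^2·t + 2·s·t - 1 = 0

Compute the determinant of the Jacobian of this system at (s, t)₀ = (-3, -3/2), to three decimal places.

315.000

J = [[8·s + 3, 0], [-2·s·t + 2·t, -s^2 + 2·s]].
At the point, J = [[-21.000, 0.000], [-12.000, -15.000]].
det J = 315.000.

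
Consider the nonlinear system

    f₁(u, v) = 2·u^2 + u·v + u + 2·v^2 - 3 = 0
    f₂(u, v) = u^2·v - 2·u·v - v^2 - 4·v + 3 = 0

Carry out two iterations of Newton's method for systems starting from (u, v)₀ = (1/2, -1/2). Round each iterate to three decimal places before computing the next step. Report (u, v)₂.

At (1/2, -1/2): F = (-1.750, 5.125).
Jacobian J = [[4·u + v + 1, u + 4·v], [2·u·v - 2·v, u^2 - 2·u - 2·v - 4]].
At the point, J = [[2.500, -1.500], [0.500, -3.750]] (det J = -8.625).
Solving J·Δ = −F gives Δ = (1.652, 1.587).
Then the next iterate is (u, v)₁ = (2.152, 1.087).
Round to (2.152, 1.087) and repeat: F = (13.11657, -2.17401), J = [[10.695, 6.500], [2.50445, -5.84690]].
Δ = (-0.794, -0.712), so (u, v)₂ = (1.358, 0.375).

(1.358, 0.375)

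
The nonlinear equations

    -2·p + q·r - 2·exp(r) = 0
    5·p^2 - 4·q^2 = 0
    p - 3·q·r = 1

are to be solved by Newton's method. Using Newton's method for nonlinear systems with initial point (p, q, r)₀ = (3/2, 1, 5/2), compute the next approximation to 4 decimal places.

(0.6874, 0.3826, 1.4393)

At (3/2, 1, 5/2): F = (-24.864988, 7.2500, -7.0000).
Jacobian J = [[-2, r, q - 2·exp(r)], [10·p, -8·q, 0], [1, -3·r, -3·q]].
At the point, J = [[-2.0000, 2.5000, -23.364988], [15.0000, -8.0000, 0.0000], [1.0000, -7.5000, -3.0000]] (det J = 2506.141238).
Solving J·Δ = −F gives Δ = (-0.8126, -0.6174, -1.0607).
Then the next iterate is (p, q, r)₁ = (0.6874, 0.3826, 1.4393).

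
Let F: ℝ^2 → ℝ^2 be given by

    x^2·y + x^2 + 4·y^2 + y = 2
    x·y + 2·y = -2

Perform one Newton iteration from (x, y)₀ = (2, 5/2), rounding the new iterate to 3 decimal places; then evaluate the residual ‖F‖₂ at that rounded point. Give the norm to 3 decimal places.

6282.325

At (2, 5/2): F = (39.500, 12.000).
Jacobian J = [[2·x·y + 2·x, x^2 + 8·y + 1], [y, x + 2]].
At the point, J = [[14.000, 25.000], [2.500, 4.000]] (det J = -6.500).
Solving J·Δ = −F gives Δ = (-21.846, 10.654).
Then the next iterate is (x, y)₁ = (-19.846, 13.154).
Re-evaluating at (-19.846, 13.154): F = (6278.01190, -232.74628), so ‖F‖₂ = 6282.325.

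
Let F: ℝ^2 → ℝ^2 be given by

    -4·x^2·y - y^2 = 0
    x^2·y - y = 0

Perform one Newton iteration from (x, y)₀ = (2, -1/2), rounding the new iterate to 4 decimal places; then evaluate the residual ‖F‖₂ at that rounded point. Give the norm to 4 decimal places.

1.5397

At (2, -1/2): F = (7.7500, -1.5000).
Jacobian J = [[-8·x·y, -4·x^2 - 2·y], [2·x·y, x^2 - 1]].
At the point, J = [[8.0000, -15.0000], [-2.0000, 3.0000]] (det J = -6.0000).
Solving J·Δ = −F gives Δ = (0.1250, 0.5833).
Then the next iterate is (x, y)₁ = (2.1250, 0.0833).
Re-evaluating at (2.1250, 0.0833): F = (-1.511545, 0.292852), so ‖F‖₂ = 1.5397.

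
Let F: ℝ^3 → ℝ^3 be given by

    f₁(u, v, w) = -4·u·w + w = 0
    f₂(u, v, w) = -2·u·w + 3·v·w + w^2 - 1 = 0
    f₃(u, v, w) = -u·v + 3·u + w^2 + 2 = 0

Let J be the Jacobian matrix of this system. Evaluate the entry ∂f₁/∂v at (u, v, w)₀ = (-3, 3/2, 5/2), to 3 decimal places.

0.000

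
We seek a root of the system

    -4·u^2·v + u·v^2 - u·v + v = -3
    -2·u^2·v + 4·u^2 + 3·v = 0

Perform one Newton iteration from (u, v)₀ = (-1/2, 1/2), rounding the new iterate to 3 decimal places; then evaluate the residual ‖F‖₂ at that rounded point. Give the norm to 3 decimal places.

At (-1/2, 1/2): F = (3.125, 2.250).
Jacobian J = [[-8·u·v + v^2 - v, -4·u^2 + 2·u·v - u + 1], [-4·u·v + 8·u, -2·u^2 + 3]].
At the point, J = [[1.750, 0.000], [-3.000, 2.500]] (det J = 4.375).
Solving J·Δ = −F gives Δ = (-1.786, -3.043).
Then the next iterate is (u, v)₁ = (-2.286, -2.543).
Re-evaluating at (-2.286, -2.543): F = (33.01728, 39.85258), so ‖F‖₂ = 51.753.

51.753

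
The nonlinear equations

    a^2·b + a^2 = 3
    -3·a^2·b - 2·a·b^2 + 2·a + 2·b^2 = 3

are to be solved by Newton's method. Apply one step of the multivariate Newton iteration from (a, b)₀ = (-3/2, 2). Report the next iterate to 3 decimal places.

(-1.168, 1.662)

At (-3/2, 2): F = (3.750, 0.500).
Jacobian J = [[2·a·b + 2·a, a^2], [-6·a·b - 2·b^2 + 2, -3·a^2 - 4·a·b + 4·b]].
At the point, J = [[-9.000, 2.250], [12.000, 13.250]] (det J = -146.250).
Solving J·Δ = −F gives Δ = (0.332, -0.338).
Then the next iterate is (a, b)₁ = (-1.168, 1.662).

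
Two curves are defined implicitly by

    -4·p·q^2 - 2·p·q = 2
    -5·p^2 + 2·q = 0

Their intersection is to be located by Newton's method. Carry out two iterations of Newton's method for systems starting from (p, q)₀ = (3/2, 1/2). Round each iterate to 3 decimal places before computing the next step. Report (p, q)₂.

At (3/2, 1/2): F = (-5.000, -10.250).
Jacobian J = [[-4·q^2 - 2·q, -8·p·q - 2·p], [-10·p, 2]].
At the point, J = [[-2.000, -9.000], [-15.000, 2.000]] (det J = -139.000).
Solving J·Δ = −F gives Δ = (-0.736, -0.392).
Then the next iterate is (p, q)₁ = (0.764, 0.108).
Round to (0.764, 0.108) and repeat: F = (-2.20067, -2.70248), J = [[-0.26266, -2.18810], [-7.640, 2.000]].
Δ = (-0.598, -0.934), so (p, q)₂ = (0.166, -0.826).

(0.166, -0.826)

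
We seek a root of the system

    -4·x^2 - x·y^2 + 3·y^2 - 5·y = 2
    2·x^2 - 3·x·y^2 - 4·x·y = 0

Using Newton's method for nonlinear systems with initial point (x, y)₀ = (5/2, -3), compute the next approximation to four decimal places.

At (5/2, -3): F = (-7.5000, -25.0000).
Jacobian J = [[-8·x - y^2, -2·x·y + 6·y - 5], [4·x - 3·y^2 - 4·y, -6·x·y - 4·x]].
At the point, J = [[-29.0000, -8.0000], [-5.0000, 35.0000]] (det J = -1055.0000).
Solving J·Δ = −F gives Δ = (-0.4384, 0.6517).
Then the next iterate is (x, y)₁ = (2.0616, -2.3483).

(2.0616, -2.3483)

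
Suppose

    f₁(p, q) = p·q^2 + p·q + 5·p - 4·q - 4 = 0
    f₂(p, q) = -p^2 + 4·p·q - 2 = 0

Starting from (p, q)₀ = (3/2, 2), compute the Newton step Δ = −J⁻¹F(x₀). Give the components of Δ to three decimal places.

At (3/2, 2): F = (4.500, 7.750).
Jacobian J = [[q^2 + q + 5, 2·p·q + p - 4], [-2·p + 4·q, 4·p]].
At the point, J = [[11.000, 3.500], [5.000, 6.000]] (det J = 48.500).
Solving J·Δ = −F gives Δ = (0.003, -1.294).

(0.003, -1.294)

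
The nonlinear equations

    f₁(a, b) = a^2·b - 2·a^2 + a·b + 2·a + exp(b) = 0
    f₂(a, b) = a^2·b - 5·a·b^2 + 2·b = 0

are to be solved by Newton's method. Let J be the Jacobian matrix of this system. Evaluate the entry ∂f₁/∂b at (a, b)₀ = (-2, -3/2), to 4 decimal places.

∂f₁/∂b = a^2 + a + exp(b).
At (-2, -3/2) this is 2.2231.

2.2231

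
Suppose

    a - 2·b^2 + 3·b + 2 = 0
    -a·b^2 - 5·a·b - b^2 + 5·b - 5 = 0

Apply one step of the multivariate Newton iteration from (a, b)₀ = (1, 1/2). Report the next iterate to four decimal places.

(4.3333, -6.8333)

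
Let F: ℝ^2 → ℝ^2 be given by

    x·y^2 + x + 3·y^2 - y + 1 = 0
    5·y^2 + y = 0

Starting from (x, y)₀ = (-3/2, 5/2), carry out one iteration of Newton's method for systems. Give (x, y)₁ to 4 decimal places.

At (-3/2, 5/2): F = (6.3750, 33.7500).
Jacobian J = [[y^2 + 1, 2·x·y + 6·y - 1], [0, 10·y + 1]].
At the point, J = [[7.2500, 6.5000], [0.0000, 26.0000]] (det J = 188.5000).
Solving J·Δ = −F gives Δ = (0.2845, -1.2981).
Then the next iterate is (x, y)₁ = (-1.2155, 1.2019).

(-1.2155, 1.2019)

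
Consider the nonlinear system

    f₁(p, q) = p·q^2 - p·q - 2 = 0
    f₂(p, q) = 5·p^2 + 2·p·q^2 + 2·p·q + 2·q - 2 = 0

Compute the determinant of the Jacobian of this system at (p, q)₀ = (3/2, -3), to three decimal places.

J = [[q^2 - q, 2·p·q - p], [10·p + 2·q^2 + 2·q, 4·p·q + 2·p + 2]].
At the point, J = [[12.000, -10.500], [27.000, -13.000]].
det J = 127.500.

127.500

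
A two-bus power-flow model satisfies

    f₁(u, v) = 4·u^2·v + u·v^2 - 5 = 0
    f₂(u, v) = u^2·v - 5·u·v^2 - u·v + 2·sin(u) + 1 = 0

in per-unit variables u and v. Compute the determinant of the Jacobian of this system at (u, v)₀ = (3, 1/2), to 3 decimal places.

J = [[8·u·v + v^2, 4·u^2 + 2·u·v], [2·u·v - 5·v^2 - v + 2·cos(u), u^2 - 10·u·v - u]].
At the point, J = [[12.250, 39.000], [-0.72998, -9.000]].
det J = -81.781.

-81.781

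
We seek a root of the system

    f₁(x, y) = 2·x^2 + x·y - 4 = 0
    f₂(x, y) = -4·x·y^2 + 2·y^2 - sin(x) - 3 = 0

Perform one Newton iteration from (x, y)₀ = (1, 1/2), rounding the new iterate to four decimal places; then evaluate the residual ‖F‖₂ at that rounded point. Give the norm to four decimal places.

At (1, 1/2): F = (-1.5000, -4.341471).
Jacobian J = [[4·x + y, x], [-4·y^2 - cos(x), -8·x·y + 4·y]].
At the point, J = [[4.5000, 1.0000], [-1.540302, -2.0000]] (det J = -7.459698).
Solving J·Δ = −F gives Δ = (0.9842, -2.9287).
Then the next iterate is (x, y)₁ = (1.9842, -2.4287).
Re-evaluating at (1.9842, -2.4287): F = (-0.944927, -38.934470), so ‖F‖₂ = 38.9459.

38.9459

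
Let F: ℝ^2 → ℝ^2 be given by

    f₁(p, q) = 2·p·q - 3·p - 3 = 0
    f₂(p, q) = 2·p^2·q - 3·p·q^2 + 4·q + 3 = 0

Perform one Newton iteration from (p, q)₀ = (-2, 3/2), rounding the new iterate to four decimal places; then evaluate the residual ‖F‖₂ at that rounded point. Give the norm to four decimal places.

At (-2, 3/2): F = (-3.0000, 34.5000).
Jacobian J = [[2·q - 3, 2·p], [4·p·q - 3·q^2, 2·p^2 - 6·p·q + 4]].
At the point, J = [[0.0000, -4.0000], [-18.7500, 30.0000]] (det J = -75.0000).
Solving J·Δ = −F gives Δ = (0.6400, -0.7500).
Then the next iterate is (p, q)₁ = (-1.3600, 0.7500).
Re-evaluating at (-1.3600, 0.7500): F = (-0.9600, 11.0694), so ‖F‖₂ = 11.1110.

11.1110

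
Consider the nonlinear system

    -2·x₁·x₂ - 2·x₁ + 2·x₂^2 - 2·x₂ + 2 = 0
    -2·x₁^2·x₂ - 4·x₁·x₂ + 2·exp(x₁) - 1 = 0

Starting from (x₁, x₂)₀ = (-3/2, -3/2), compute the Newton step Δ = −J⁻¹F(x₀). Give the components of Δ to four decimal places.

At (-3/2, -3/2): F = (8.0000, -2.803740).
Jacobian J = [[-2·x₂ - 2, -2·x₁ + 4·x₂ - 2], [-4·x₁·x₂ - 4·x₂ + 2·exp(x₁), -2·x₁^2 - 4·x₁]].
At the point, J = [[1.0000, -5.0000], [-2.553740, 1.5000]] (det J = -11.268698).
Solving J·Δ = −F gives Δ = (-0.1791, 1.5642).

(-0.1791, 1.5642)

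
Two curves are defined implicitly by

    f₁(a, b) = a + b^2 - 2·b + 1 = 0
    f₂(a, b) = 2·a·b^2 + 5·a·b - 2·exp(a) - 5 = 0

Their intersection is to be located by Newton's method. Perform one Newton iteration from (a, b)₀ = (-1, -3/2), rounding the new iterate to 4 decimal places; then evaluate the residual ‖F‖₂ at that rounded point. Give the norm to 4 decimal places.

2.4815

At (-1, -3/2): F = (5.2500, -2.735759).
Jacobian J = [[1, 2·b - 2], [2·b^2 + 5·b - 2·exp(a), 4·a·b + 5·a]].
At the point, J = [[1.0000, -5.0000], [-3.735759, 1.0000]] (det J = -17.678794).
Solving J·Δ = −F gives Δ = (-0.4768, 0.9546).
Then the next iterate is (a, b)₁ = (-1.4768, -0.5454).
Re-evaluating at (-1.4768, -0.5454): F = (0.911461, -2.308082), so ‖F‖₂ = 2.4815.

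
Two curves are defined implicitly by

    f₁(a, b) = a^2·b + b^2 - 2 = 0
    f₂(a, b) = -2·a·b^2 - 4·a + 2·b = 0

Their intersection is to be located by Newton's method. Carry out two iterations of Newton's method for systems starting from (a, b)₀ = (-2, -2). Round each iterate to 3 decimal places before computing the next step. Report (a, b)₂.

(-0.418, -1.097)

At (-2, -2): F = (-6.000, 20.000).
Jacobian J = [[2·a·b, a^2 + 2·b], [-2·b^2 - 4, -4·a·b + 2]].
At the point, J = [[8.000, 0.000], [-12.000, -14.000]] (det J = -112.000).
Solving J·Δ = −F gives Δ = (0.750, 0.786).
Then the next iterate is (a, b)₁ = (-1.250, -1.214).
Round to (-1.250, -1.214) and repeat: F = (-2.42308, 6.25649), J = [[3.035, -0.86550], [-6.94759, -4.070]].
Δ = (0.832, 0.117), so (a, b)₂ = (-0.418, -1.097).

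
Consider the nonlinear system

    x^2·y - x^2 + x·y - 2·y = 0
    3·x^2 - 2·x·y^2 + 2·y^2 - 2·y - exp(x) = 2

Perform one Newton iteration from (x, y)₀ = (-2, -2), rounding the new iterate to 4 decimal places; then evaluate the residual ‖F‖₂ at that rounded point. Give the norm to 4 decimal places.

11.0988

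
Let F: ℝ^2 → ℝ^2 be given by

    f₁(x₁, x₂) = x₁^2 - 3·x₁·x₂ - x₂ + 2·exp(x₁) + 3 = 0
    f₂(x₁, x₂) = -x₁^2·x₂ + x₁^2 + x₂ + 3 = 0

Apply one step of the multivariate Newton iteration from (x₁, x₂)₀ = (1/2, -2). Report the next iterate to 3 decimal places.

(-0.356, -0.908)

At (1/2, -2): F = (11.54744, 1.750).
Jacobian J = [[2·x₁ - 3·x₂ + 2·exp(x₁), -3·x₁ - 1], [-2·x₁·x₂ + 2·x₁, -x₁^2 + 1]].
At the point, J = [[10.29744, -2.500], [3.000, 0.750]] (det J = 15.22308).
Solving J·Δ = −F gives Δ = (-0.856, 1.092).
Then the next iterate is (x₁, x₂)₁ = (-0.356, -0.908).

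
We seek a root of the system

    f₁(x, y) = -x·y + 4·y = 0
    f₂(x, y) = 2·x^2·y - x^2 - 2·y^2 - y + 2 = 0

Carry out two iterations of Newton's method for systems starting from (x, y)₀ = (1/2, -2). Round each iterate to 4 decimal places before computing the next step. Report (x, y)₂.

(1.5881, -0.0093)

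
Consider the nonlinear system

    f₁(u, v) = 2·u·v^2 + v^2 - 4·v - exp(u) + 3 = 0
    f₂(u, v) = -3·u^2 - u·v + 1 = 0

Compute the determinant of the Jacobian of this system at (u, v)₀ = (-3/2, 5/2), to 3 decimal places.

109.415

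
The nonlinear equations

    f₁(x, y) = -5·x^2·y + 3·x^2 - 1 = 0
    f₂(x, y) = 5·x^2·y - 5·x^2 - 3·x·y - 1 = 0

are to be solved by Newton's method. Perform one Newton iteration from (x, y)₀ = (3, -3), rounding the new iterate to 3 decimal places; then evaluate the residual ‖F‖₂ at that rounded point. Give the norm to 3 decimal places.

66.143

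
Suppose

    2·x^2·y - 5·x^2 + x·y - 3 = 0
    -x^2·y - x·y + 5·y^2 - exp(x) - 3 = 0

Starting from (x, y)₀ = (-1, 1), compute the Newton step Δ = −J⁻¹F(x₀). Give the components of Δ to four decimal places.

(1.0326, -0.2285)

At (-1, 1): F = (-7.0000, 1.632121).
Jacobian J = [[4·x·y - 10·x + y, 2·x^2 + x], [-2·x·y - y - exp(x), -x^2 - x + 10·y]].
At the point, J = [[7.0000, 1.0000], [0.632121, 10.0000]] (det J = 69.367879).
Solving J·Δ = −F gives Δ = (1.0326, -0.2285).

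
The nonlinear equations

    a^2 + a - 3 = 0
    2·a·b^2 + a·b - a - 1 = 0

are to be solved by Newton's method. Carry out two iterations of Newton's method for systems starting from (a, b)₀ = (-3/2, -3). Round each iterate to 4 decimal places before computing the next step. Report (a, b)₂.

At (-3/2, -3): F = (-2.2500, -22.0000).
Jacobian J = [[2·a + 1, 0], [2·b^2 + b - 1, 4·a·b + a]].
At the point, J = [[-2.0000, 0.0000], [14.0000, 16.5000]] (det J = -33.0000).
Solving J·Δ = −F gives Δ = (-1.1250, 2.2879).
Then the next iterate is (a, b)₁ = (-2.6250, -0.7121).
Round to (-2.6250, -0.7121) and repeat: F = (1.265625, 0.832059), J = [[-4.2500, 0.0000], [-0.697927, 4.852050]].
Δ = (0.2978, -0.1287), so (a, b)₂ = (-2.3272, -0.8408).

(-2.3272, -0.8408)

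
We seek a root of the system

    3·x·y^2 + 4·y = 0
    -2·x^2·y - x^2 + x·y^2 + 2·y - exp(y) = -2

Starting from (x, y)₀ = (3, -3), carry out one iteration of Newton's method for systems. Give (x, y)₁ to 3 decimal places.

(1.983, -2.169)

At (3, -3): F = (69.000, 67.95021).
Jacobian J = [[3·y^2, 6·x·y + 4], [-4·x·y - 2·x + y^2, -2·x^2 + 2·x·y - exp(y) + 2]].
At the point, J = [[27.000, -50.000], [39.000, -34.04979]] (det J = 1030.65575).
Solving J·Δ = −F gives Δ = (-1.017, 0.831).
Then the next iterate is (x, y)₁ = (1.983, -2.169).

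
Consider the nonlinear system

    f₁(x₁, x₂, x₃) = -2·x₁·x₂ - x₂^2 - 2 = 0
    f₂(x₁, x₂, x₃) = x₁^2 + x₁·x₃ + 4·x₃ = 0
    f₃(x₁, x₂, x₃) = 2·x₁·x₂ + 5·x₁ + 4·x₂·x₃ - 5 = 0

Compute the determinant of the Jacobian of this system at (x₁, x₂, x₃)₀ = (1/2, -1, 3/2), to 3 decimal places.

J = [[-2·x₂, -2·x₁ - 2·x₂, 0], [2·x₁ + x₃, 0, x₁ + 4], [2·x₂ + 5, 2·x₁ + 4·x₃, 4·x₂]].
At the point, J = [[2.000, 1.000, 0.000], [2.500, 0.000, 4.500], [3.000, 7.000, -4.000]].
det J = -39.500.

-39.500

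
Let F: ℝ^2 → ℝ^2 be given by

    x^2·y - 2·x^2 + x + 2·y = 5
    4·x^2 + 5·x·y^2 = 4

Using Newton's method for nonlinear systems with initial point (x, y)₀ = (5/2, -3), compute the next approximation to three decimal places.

At (5/2, -3): F = (-39.750, 133.500).
Jacobian J = [[2·x·y - 4·x + 1, x^2 + 2], [8·x + 5·y^2, 10·x·y]].
At the point, J = [[-24.000, 8.250], [65.000, -75.000]] (det J = 1263.750).
Solving J·Δ = −F gives Δ = (-1.488, 0.491).
Then the next iterate is (x, y)₁ = (1.012, -2.509).

(1.012, -2.509)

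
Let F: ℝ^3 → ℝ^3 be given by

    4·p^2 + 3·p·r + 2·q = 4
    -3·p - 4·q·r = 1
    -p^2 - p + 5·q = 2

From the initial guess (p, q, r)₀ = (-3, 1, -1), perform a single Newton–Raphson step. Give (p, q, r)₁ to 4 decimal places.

(-2.1094, 0.7094, 1.0415)

At (-3, 1, -1): F = (43.0000, 12.0000, -3.0000).
Jacobian J = [[8·p + 3·r, 2, 3·p], [-3, -4·r, -4·q], [-2·p - 1, 5, 0]].
At the point, J = [[-27.0000, 2.0000, -9.0000], [-3.0000, 4.0000, -4.0000], [5.0000, 5.0000, 0.0000]] (det J = -265.0000).
Solving J·Δ = −F gives Δ = (0.8906, -0.2906, 2.0415).
Then the next iterate is (p, q, r)₁ = (-2.1094, 0.7094, 1.0415).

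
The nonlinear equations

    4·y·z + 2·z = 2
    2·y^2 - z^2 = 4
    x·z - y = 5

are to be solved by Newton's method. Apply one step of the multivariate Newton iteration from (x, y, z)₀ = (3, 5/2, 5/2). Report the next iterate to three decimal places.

(4.425, 1.518, 0.985)

At (3, 5/2, 5/2): F = (28.000, 2.250, 0.000).
Jacobian J = [[0, 4·z, 4·y + 2], [0, 4·y, -2·z], [z, -1, x]].
At the point, J = [[0.000, 10.000, 12.000], [0.000, 10.000, -5.000], [2.500, -1.000, 3.000]] (det J = -425.000).
Solving J·Δ = −F gives Δ = (1.425, -0.982, -1.515).
Then the next iterate is (x, y, z)₁ = (4.425, 1.518, 0.985).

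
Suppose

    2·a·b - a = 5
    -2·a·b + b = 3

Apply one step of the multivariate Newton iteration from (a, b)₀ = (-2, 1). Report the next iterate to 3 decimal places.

(-11.000, -3.000)

At (-2, 1): F = (-7.000, 2.000).
Jacobian J = [[2·b - 1, 2·a], [-2·b, -2·a + 1]].
At the point, J = [[1.000, -4.000], [-2.000, 5.000]] (det J = -3.000).
Solving J·Δ = −F gives Δ = (-9.000, -4.000).
Then the next iterate is (a, b)₁ = (-11.000, -3.000).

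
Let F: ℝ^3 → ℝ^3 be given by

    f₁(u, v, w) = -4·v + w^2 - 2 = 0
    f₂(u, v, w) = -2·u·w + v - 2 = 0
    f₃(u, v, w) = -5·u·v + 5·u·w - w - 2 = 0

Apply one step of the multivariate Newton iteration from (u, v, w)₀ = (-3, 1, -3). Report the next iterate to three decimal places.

(-0.323, 1.021, -2.514)

At (-3, 1, -3): F = (3.000, -19.000, 61.000).
Jacobian J = [[0, -4, 2·w], [-2·w, 1, -2·u], [-5·v + 5·w, -5·u, 5·u - 1]].
At the point, J = [[0.000, -4.000, -6.000], [6.000, 1.000, 6.000], [-20.000, 15.000, -16.000]] (det J = -564.000).
Solving J·Δ = −F gives Δ = (2.677, 0.021, 0.486).
Then the next iterate is (u, v, w)₁ = (-0.323, 1.021, -2.514).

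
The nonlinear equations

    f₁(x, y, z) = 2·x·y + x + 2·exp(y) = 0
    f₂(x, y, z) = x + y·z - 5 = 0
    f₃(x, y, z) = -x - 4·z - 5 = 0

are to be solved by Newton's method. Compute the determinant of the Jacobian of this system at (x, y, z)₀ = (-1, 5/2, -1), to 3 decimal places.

J = [[2·y + 1, 2·x + 2·exp(y), 0], [1, z, y], [-1, 0, -4]].
At the point, J = [[6.000, 22.36499, 0.000], [1.000, -1.000, 2.500], [-1.000, 0.000, -4.000]].
det J = 57.547.

57.547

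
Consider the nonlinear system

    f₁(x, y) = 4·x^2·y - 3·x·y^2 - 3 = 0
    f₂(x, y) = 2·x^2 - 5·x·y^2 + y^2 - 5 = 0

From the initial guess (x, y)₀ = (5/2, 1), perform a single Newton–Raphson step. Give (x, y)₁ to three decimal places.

At (5/2, 1): F = (14.500, -4.000).
Jacobian J = [[8·x·y - 3·y^2, 4·x^2 - 6·x·y], [4·x - 5·y^2, -10·x·y + 2·y]].
At the point, J = [[17.000, 10.000], [5.000, -23.000]] (det J = -441.000).
Solving J·Δ = −F gives Δ = (-0.666, -0.319).
Then the next iterate is (x, y)₁ = (1.834, 0.681).

(1.834, 0.681)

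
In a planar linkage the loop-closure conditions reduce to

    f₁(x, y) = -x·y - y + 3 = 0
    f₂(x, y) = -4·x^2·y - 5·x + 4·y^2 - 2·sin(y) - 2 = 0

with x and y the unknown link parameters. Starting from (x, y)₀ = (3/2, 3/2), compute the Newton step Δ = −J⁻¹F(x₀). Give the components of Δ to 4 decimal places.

(-0.6819, 0.1091)

At (3/2, 3/2): F = (-0.7500, -15.994990).
Jacobian J = [[-y, -x - 1], [-8·x·y - 5, -4·x^2 + 8·y - 2·cos(y)]].
At the point, J = [[-1.5000, -2.5000], [-23.0000, 2.858526]] (det J = -61.787788).
Solving J·Δ = −F gives Δ = (-0.6819, 0.1091).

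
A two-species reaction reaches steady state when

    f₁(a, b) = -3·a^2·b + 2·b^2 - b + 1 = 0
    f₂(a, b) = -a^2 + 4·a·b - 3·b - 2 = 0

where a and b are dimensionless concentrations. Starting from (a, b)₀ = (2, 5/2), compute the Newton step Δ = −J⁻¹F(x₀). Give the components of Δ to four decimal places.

At (2, 5/2): F = (-19.0000, 6.5000).
Jacobian J = [[-6·a·b, -3·a^2 + 4·b - 1], [-2·a + 4·b, 4·a - 3]].
At the point, J = [[-30.0000, -3.0000], [6.0000, 5.0000]] (det J = -132.0000).
Solving J·Δ = −F gives Δ = (-0.5720, -0.6136).

(-0.5720, -0.6136)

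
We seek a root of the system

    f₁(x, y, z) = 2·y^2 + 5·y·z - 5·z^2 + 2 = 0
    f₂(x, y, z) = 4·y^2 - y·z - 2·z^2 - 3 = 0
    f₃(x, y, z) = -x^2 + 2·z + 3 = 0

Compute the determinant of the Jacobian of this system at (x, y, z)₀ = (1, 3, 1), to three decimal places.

468.000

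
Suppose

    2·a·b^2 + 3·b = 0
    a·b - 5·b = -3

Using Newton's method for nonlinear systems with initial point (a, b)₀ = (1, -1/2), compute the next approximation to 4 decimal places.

At (1, -1/2): F = (-1.0000, 5.0000).
Jacobian J = [[2·b^2, 4·a·b + 3], [b, a - 5]].
At the point, J = [[0.5000, 1.0000], [-0.5000, -4.0000]] (det J = -1.5000).
Solving J·Δ = −F gives Δ = (-0.6667, 1.3333).
Then the next iterate is (a, b)₁ = (0.3333, 0.8333).

(0.3333, 0.8333)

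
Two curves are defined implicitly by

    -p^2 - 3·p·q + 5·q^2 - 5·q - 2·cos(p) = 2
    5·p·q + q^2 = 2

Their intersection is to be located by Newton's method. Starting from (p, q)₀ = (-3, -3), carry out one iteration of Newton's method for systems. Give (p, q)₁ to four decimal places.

(-1.7864, -1.3907)

At (-3, -3): F = (23.979985, 52.0000).
Jacobian J = [[-2·p - 3·q + 2·sin(p), -3·p + 10·q - 5], [5·q, 5·p + 2·q]].
At the point, J = [[14.717760, -26.0000], [-15.0000, -21.0000]] (det J = -699.072960).
Solving J·Δ = −F gives Δ = (1.2136, 1.6093).
Then the next iterate is (p, q)₁ = (-1.7864, -1.3907).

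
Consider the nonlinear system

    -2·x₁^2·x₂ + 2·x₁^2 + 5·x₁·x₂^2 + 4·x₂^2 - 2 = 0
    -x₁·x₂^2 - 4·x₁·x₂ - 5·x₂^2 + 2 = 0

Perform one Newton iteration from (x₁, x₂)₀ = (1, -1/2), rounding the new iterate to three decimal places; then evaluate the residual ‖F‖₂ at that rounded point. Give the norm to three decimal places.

2.052

At (1, -1/2): F = (3.250, 2.500).
Jacobian J = [[-4·x₁·x₂ + 4·x₁ + 5·x₂^2, -2·x₁^2 + 10·x₁·x₂ + 8·x₂], [-x₂^2 - 4·x₂, -2·x₁·x₂ - 4·x₁ - 10·x₂]].
At the point, J = [[7.250, -11.000], [1.750, 2.000]] (det J = 33.750).
Solving J·Δ = −F gives Δ = (-1.007, -0.369).
Then the next iterate is (x₁, x₂)₁ = (-0.007, -0.869).
Re-evaluating at (-0.007, -0.869): F = (0.99440, -1.79485), so ‖F‖₂ = 2.052.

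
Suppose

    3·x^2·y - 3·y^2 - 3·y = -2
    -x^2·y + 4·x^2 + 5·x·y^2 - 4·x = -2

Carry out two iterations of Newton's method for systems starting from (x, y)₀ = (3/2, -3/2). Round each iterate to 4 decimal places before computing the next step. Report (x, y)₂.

At (3/2, -3/2): F = (-10.3750, 25.2500).
Jacobian J = [[6·x·y, 3·x^2 - 6·y - 3], [-2·x·y + 8·x + 5·y^2 - 4, -x^2 + 10·x·y]].
At the point, J = [[-13.5000, 12.7500], [23.7500, -24.7500]] (det J = 31.3125).
Solving J·Δ = −F gives Δ = (2.0808, 3.0170).
Then the next iterate is (x, y)₁ = (3.5808, 1.5170).
Round to (3.5808, 1.5170) and repeat: F = (48.898640, 60.716424), J = [[32.592442, 26.364386], [25.288698, 41.498607]].
Δ = (-0.6248, -1.0824), so (x, y)₂ = (2.9560, 0.4346).

(2.9560, 0.4346)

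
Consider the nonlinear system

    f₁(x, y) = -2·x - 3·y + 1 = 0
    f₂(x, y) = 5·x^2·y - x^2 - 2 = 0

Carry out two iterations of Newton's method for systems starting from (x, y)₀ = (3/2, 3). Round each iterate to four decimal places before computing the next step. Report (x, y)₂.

(1.1874, -0.4582)

At (3/2, 3): F = (-11.0000, 29.5000).
Jacobian J = [[-2, -3], [10·x·y - 2·x, 5·x^2]].
At the point, J = [[-2.0000, -3.0000], [42.0000, 11.2500]] (det J = 103.5000).
Solving J·Δ = −F gives Δ = (0.3406, -3.8937).
Then the next iterate is (x, y)₁ = (1.8406, -0.8937).
Round to (1.8406, -0.8937) and repeat: F = (-0.0001, -20.526230), J = [[-2.0000, -3.0000], [-20.130642, 16.939042]].
Δ = (-0.6532, 0.4355), so (x, y)₂ = (1.1874, -0.4582).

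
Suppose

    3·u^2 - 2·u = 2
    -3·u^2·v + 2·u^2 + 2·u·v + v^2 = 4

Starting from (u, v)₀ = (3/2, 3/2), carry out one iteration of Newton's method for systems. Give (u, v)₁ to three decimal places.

At (3/2, 3/2): F = (1.750, -2.875).
Jacobian J = [[6·u - 2, 0], [-6·u·v + 4·u + 2·v, -3·u^2 + 2·u + 2·v]].
At the point, J = [[7.000, 0.000], [-4.500, -0.750]] (det J = -5.250).
Solving J·Δ = −F gives Δ = (-0.250, -2.333).
Then the next iterate is (u, v)₁ = (1.250, -0.833).

(1.250, -0.833)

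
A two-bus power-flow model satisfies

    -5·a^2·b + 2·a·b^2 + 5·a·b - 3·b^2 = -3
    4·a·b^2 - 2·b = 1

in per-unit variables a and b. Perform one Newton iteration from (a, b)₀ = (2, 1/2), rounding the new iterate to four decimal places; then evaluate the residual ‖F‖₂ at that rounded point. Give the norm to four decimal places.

0.0768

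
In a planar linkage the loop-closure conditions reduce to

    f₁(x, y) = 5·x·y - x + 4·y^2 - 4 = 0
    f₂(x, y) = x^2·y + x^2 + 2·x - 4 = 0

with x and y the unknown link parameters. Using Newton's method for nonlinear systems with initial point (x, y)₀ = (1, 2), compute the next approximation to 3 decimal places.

At (1, 2): F = (21.000, 1.000).
Jacobian J = [[5·y - 1, 5·x + 8·y], [2·x·y + 2·x + 2, x^2]].
At the point, J = [[9.000, 21.000], [8.000, 1.000]] (det J = -159.000).
Solving J·Δ = −F gives Δ = (0.000, -1.000).
Then the next iterate is (x, y)₁ = (1.000, 1.000).

(1.000, 1.000)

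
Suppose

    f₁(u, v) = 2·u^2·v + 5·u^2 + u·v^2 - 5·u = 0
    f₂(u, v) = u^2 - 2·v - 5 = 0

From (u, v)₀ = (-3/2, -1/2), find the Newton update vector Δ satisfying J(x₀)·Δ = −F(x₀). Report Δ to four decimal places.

At (-3/2, -1/2): F = (16.1250, -1.7500).
Jacobian J = [[4·u·v + 10·u + v^2 - 5, 2·u^2 + 2·u·v], [2·u, -2]].
At the point, J = [[-16.7500, 6.0000], [-3.0000, -2.0000]] (det J = 51.5000).
Solving J·Δ = −F gives Δ = (0.4223, -1.5085).

(0.4223, -1.5085)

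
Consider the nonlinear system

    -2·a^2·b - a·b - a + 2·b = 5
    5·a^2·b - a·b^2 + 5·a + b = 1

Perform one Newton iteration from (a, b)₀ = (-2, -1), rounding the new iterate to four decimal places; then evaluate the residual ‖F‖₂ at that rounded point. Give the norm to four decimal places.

551.9808

At (-2, -1): F = (1.0000, -30.0000).
Jacobian J = [[-4·a·b - b - 1, -2·a^2 - a + 2], [10·a·b - b^2 + 5, 5·a^2 - 2·a·b + 1]].
At the point, J = [[-8.0000, -4.0000], [24.0000, 17.0000]] (det J = -40.0000).
Solving J·Δ = −F gives Δ = (-2.5750, 5.4000).
Then the next iterate is (a, b)₁ = (-4.5750, 4.4000).
Re-evaluating at (-4.5750, 4.4000): F = (-155.6845, 529.570750), so ‖F‖₂ = 551.9808.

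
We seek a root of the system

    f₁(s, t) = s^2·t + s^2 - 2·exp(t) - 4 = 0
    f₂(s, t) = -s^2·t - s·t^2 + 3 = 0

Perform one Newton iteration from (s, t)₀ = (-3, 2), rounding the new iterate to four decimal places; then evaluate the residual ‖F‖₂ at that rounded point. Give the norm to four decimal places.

1.7248

At (-3, 2): F = (8.221888, -3.0000).
Jacobian J = [[2·s·t + 2·s, s^2 - 2·exp(t)], [-2·s·t - t^2, -s^2 - 2·s·t]].
At the point, J = [[-18.0000, -5.778112], [8.0000, 3.0000]] (det J = -7.775102).
Solving J·Δ = −F gives Δ = (0.9429, -1.5145).
Then the next iterate is (s, t)₁ = (-2.0571, 0.4855).
Re-evaluating at (-2.0571, 0.4855): F = (-0.963843, 1.430408), so ‖F‖₂ = 1.7248.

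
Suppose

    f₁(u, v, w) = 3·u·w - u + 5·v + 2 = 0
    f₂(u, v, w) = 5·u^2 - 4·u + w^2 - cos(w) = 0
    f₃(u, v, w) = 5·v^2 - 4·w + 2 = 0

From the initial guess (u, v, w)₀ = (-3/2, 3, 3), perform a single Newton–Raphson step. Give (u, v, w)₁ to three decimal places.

(2.689, 2.970, 11.525)

At (-3/2, 3, 3): F = (5.000, 27.23999, 35.000).
Jacobian J = [[3·w - 1, 5, 3·u], [10·u - 4, 0, 2·w + sin(w)], [0, 10·v, -4]].
At the point, J = [[8.000, 5.000, -4.500], [-19.000, 0.000, 6.14112], [0.000, 30.000, -4.000]] (det J = 711.13120).
Solving J·Δ = −F gives Δ = (4.189, -0.030, 8.525).
Then the next iterate is (u, v, w)₁ = (2.689, 2.970, 11.525).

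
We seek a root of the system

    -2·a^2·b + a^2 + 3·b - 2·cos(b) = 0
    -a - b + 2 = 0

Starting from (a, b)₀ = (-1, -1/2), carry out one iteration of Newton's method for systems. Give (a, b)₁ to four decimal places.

(-1.2750, 3.2750)

At (-1, -1/2): F = (-1.255165, 3.5000).
Jacobian J = [[-4·a·b + 2·a, -2·a^2 + 2·sin(b) + 3], [-1, -1]].
At the point, J = [[-4.0000, 0.041149], [-1.0000, -1.0000]] (det J = 4.041149).
Solving J·Δ = −F gives Δ = (-0.2750, 3.7750).
Then the next iterate is (a, b)₁ = (-1.2750, 3.2750).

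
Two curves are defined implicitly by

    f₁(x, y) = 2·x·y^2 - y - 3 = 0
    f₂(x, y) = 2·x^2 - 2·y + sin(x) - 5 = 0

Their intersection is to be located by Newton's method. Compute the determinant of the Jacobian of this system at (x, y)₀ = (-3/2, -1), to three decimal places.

25.646

J = [[2·y^2, 4·x·y - 1], [4·x + cos(x), -2]].
At the point, J = [[2.000, 5.000], [-5.92926, -2.000]].
det J = 25.646.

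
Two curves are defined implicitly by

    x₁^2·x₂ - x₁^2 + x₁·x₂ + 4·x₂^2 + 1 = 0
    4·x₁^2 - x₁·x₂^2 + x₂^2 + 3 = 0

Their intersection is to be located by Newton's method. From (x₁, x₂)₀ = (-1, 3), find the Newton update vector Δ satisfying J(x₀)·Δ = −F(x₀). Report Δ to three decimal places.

At (-1, 3): F = (36.000, 25.000).
Jacobian J = [[2·x₁·x₂ - 2·x₁ + x₂, x₁^2 + x₁ + 8·x₂], [8·x₁ - x₂^2, -2·x₁·x₂ + 2·x₂]].
At the point, J = [[-1.000, 24.000], [-17.000, 12.000]] (det J = 396.000).
Solving J·Δ = −F gives Δ = (0.424, -1.482).

(0.424, -1.482)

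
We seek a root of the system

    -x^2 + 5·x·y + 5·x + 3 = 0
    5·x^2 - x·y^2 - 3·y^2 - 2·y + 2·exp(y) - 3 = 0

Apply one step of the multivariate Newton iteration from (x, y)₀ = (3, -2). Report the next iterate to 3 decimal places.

At (3, -2): F = (-21.000, 22.27067).
Jacobian J = [[-2·x + 5·y + 5, 5·x], [10·x - y^2, -2·x·y - 6·y + 2·exp(y) - 2]].
At the point, J = [[-11.000, 15.000], [26.000, 22.27067]] (det J = -634.97738).
Solving J·Δ = −F gives Δ = (-1.263, 0.474).
Then the next iterate is (x, y)₁ = (1.737, -1.526).

(1.737, -1.526)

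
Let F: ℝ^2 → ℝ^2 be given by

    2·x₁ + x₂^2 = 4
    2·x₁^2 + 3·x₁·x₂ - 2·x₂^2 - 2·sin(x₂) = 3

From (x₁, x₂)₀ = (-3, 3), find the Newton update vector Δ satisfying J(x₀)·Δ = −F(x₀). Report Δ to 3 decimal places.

(10.016, -3.172)

At (-3, 3): F = (-1.000, -30.28224).
Jacobian J = [[2, 2·x₂], [4·x₁ + 3·x₂, 3·x₁ - 4·x₂ - 2·cos(x₂)]].
At the point, J = [[2.000, 6.000], [-3.000, -19.02002]] (det J = -20.04003).
Solving J·Δ = −F gives Δ = (10.016, -3.172).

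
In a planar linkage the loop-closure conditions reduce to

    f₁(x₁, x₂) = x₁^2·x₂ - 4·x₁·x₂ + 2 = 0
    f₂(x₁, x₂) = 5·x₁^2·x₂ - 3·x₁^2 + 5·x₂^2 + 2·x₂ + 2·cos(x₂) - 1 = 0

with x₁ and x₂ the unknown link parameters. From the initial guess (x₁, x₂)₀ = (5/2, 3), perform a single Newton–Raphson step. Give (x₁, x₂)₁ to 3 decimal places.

(2.793, 0.767)

At (5/2, 3): F = (-9.250, 123.02002).
Jacobian J = [[2·x₁·x₂ - 4·x₂, x₁^2 - 4·x₁], [10·x₁·x₂ - 6·x₁, 5·x₁^2 + 10·x₂ - 2·sin(x₂) + 2]].
At the point, J = [[3.000, -3.750], [60.000, 62.96776]] (det J = 413.90328).
Solving J·Δ = −F gives Δ = (0.293, -2.233).
Then the next iterate is (x₁, x₂)₁ = (2.793, 0.767).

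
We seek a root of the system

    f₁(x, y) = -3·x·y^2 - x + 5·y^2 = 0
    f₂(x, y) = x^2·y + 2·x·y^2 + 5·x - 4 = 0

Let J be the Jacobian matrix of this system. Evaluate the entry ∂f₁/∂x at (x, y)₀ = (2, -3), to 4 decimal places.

-28.0000

∂f₁/∂x = -3·y^2 - 1.
At (2, -3) this is -28.0000.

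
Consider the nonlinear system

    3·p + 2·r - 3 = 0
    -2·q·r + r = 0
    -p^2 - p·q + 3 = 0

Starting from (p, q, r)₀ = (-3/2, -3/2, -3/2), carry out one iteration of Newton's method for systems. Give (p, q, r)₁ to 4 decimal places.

(-0.3000, -4.1000, 1.9500)

At (-3/2, -3/2, -3/2): F = (-10.5000, -6.0000, -1.5000).
Jacobian J = [[3, 0, 2], [0, -2·r, -2·q + 1], [-2·p - q, -p, 0]].
At the point, J = [[3.0000, 0.0000, 2.0000], [0.0000, 3.0000, 4.0000], [4.5000, 1.5000, 0.0000]] (det J = -45.0000).
Solving J·Δ = −F gives Δ = (1.2000, -2.6000, 3.4500).
Then the next iterate is (p, q, r)₁ = (-0.3000, -4.1000, 1.9500).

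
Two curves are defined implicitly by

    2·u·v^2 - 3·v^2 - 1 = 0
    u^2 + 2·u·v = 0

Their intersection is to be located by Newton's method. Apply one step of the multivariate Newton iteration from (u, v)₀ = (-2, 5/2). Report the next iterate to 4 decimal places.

(-4.0667, 0.4833)

At (-2, 5/2): F = (-44.7500, -6.0000).
Jacobian J = [[2·v^2, 4·u·v - 6·v], [2·u + 2·v, 2·u]].
At the point, J = [[12.5000, -35.0000], [1.0000, -4.0000]] (det J = -15.0000).
Solving J·Δ = −F gives Δ = (-2.0667, -2.0167).
Then the next iterate is (u, v)₁ = (-4.0667, 0.4833).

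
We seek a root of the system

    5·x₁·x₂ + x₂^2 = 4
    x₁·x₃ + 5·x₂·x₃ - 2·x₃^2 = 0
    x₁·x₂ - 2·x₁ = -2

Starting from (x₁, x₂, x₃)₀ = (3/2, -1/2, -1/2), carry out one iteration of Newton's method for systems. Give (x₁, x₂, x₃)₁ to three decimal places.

(1.490, 0.650, 2.370)

At (3/2, -1/2, -1/2): F = (-7.500, 0.000, -1.750).
Jacobian J = [[5·x₂, 5·x₁ + 2·x₂, 0], [x₃, 5·x₃, x₁ + 5·x₂ - 4·x₃], [x₂ - 2, x₁, 0]].
At the point, J = [[-2.500, 6.500, 0.000], [-0.500, -2.500, 1.000], [-2.500, 1.500, 0.000]] (det J = -12.500).
Solving J·Δ = −F gives Δ = (-0.010, 1.150, 2.870).
Then the next iterate is (x₁, x₂, x₃)₁ = (1.490, 0.650, 2.370).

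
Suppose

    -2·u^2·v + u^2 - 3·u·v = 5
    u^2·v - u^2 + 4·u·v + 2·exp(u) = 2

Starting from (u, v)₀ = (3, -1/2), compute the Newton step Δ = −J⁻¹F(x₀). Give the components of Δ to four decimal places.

(-0.8137, 0.2413)

At (3, -1/2): F = (17.5000, 18.671074).
Jacobian J = [[-4·u·v + 2·u - 3·v, -2·u^2 - 3·u], [2·u·v - 2·u + 4·v + 2·exp(u), u^2 + 4·u]].
At the point, J = [[13.5000, -27.0000], [29.171074, 21.0000]] (det J = 1071.118994).
Solving J·Δ = −F gives Δ = (-0.8137, 0.2413).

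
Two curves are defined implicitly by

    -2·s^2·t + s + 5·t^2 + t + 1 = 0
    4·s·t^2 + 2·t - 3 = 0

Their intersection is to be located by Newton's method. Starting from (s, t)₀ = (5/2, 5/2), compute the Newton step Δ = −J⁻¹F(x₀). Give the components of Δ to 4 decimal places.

(-0.3524, -1.0710)

At (5/2, 5/2): F = (6.0000, 64.5000).
Jacobian J = [[-4·s·t + 1, -2·s^2 + 10·t + 1], [4·t^2, 8·s·t + 2]].
At the point, J = [[-24.0000, 13.5000], [25.0000, 52.0000]] (det J = -1585.5000).
Solving J·Δ = −F gives Δ = (-0.3524, -1.0710).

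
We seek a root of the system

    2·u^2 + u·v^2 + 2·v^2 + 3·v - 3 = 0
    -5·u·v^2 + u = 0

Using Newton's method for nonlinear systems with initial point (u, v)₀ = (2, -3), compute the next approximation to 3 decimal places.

(1.250, -2.083)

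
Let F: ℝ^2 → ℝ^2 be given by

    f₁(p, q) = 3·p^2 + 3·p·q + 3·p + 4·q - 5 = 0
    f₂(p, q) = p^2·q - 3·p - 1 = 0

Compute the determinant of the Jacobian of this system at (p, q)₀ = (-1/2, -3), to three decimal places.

-2.250

J = [[6·p + 3·q + 3, 3·p + 4], [2·p·q - 3, p^2]].
At the point, J = [[-9.000, 2.500], [0.000, 0.250]].
det J = -2.250.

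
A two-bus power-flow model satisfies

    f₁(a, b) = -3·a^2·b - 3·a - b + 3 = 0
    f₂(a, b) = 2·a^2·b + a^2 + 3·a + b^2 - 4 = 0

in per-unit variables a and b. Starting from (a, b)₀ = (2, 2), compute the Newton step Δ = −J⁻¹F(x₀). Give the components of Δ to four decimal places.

(-0.4000, -1.4000)

At (2, 2): F = (-29.0000, 26.0000).
Jacobian J = [[-6·a·b - 3, -3·a^2 - 1], [4·a·b + 2·a + 3, 2·a^2 + 2·b]].
At the point, J = [[-27.0000, -13.0000], [23.0000, 12.0000]] (det J = -25.0000).
Solving J·Δ = −F gives Δ = (-0.4000, -1.4000).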